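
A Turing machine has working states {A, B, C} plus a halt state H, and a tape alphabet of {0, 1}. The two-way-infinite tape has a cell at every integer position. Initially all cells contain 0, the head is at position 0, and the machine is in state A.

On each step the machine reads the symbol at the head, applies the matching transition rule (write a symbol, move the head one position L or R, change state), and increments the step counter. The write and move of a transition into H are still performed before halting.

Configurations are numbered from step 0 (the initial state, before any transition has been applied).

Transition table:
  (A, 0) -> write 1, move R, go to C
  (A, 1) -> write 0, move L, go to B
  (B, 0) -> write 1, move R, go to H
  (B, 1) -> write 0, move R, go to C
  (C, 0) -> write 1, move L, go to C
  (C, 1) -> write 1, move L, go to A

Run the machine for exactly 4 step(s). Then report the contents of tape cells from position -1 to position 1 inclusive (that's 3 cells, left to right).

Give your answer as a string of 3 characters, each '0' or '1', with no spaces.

Step 1: in state A at pos 0, read 0 -> (A,0)->write 1,move R,goto C. Now: state=C, head=1, tape[-1..2]=0100 (head:   ^)
Step 2: in state C at pos 1, read 0 -> (C,0)->write 1,move L,goto C. Now: state=C, head=0, tape[-1..2]=0110 (head:  ^)
Step 3: in state C at pos 0, read 1 -> (C,1)->write 1,move L,goto A. Now: state=A, head=-1, tape[-2..2]=00110 (head:  ^)
Step 4: in state A at pos -1, read 0 -> (A,0)->write 1,move R,goto C. Now: state=C, head=0, tape[-2..2]=01110 (head:   ^)

Answer: 111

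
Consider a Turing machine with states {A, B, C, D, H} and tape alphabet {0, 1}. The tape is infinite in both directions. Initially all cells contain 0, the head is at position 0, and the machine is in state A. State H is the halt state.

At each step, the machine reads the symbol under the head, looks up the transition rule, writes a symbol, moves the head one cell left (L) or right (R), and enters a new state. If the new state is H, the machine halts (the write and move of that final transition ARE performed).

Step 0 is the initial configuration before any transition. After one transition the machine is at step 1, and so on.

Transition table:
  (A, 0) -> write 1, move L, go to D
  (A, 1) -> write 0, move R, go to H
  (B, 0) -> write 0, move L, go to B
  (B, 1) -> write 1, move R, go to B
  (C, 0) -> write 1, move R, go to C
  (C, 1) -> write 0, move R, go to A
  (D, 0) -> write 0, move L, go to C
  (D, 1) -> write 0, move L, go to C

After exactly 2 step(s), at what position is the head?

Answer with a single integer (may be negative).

Answer: -2

Derivation:
Step 1: in state A at pos 0, read 0 -> (A,0)->write 1,move L,goto D. Now: state=D, head=-1, tape[-2..1]=0010 (head:  ^)
Step 2: in state D at pos -1, read 0 -> (D,0)->write 0,move L,goto C. Now: state=C, head=-2, tape[-3..1]=00010 (head:  ^)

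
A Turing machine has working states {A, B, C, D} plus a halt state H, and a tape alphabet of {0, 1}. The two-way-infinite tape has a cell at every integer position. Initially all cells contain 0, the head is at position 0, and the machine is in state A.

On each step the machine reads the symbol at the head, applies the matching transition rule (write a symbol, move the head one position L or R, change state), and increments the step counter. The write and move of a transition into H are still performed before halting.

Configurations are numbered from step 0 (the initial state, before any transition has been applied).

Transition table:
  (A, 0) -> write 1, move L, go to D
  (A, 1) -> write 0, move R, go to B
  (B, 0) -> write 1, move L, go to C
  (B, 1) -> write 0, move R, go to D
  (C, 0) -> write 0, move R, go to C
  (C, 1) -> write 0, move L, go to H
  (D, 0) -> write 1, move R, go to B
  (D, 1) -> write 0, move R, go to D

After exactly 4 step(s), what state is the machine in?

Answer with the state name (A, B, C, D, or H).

Step 1: in state A at pos 0, read 0 -> (A,0)->write 1,move L,goto D. Now: state=D, head=-1, tape[-2..1]=0010 (head:  ^)
Step 2: in state D at pos -1, read 0 -> (D,0)->write 1,move R,goto B. Now: state=B, head=0, tape[-2..1]=0110 (head:   ^)
Step 3: in state B at pos 0, read 1 -> (B,1)->write 0,move R,goto D. Now: state=D, head=1, tape[-2..2]=01000 (head:    ^)
Step 4: in state D at pos 1, read 0 -> (D,0)->write 1,move R,goto B. Now: state=B, head=2, tape[-2..3]=010100 (head:     ^)

Answer: B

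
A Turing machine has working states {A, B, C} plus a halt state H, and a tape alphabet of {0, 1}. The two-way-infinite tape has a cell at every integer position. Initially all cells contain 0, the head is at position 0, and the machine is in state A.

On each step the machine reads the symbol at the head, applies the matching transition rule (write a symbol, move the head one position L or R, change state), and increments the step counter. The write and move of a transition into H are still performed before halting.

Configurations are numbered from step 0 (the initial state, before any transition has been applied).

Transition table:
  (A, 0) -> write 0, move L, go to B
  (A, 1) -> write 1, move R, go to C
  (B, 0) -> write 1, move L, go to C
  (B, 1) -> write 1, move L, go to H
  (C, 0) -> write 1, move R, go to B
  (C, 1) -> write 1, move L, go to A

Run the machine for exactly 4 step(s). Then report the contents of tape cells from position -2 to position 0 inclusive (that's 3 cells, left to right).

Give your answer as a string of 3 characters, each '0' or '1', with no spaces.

Step 1: in state A at pos 0, read 0 -> (A,0)->write 0,move L,goto B. Now: state=B, head=-1, tape[-2..1]=0000 (head:  ^)
Step 2: in state B at pos -1, read 0 -> (B,0)->write 1,move L,goto C. Now: state=C, head=-2, tape[-3..1]=00100 (head:  ^)
Step 3: in state C at pos -2, read 0 -> (C,0)->write 1,move R,goto B. Now: state=B, head=-1, tape[-3..1]=01100 (head:   ^)
Step 4: in state B at pos -1, read 1 -> (B,1)->write 1,move L,goto H. Now: state=H, head=-2, tape[-3..1]=01100 (head:  ^)

Answer: 110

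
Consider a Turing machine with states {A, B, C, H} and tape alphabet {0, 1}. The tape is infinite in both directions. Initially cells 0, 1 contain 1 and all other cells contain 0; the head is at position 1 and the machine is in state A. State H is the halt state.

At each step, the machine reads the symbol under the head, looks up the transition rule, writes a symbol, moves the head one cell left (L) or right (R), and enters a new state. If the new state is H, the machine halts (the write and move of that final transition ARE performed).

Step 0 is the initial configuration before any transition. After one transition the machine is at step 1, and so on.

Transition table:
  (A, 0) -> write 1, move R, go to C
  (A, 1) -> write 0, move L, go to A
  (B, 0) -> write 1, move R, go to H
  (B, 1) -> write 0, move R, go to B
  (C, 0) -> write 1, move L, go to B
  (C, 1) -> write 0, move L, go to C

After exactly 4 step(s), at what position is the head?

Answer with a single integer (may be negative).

Step 1: in state A at pos 1, read 1 -> (A,1)->write 0,move L,goto A. Now: state=A, head=0, tape[-1..2]=0100 (head:  ^)
Step 2: in state A at pos 0, read 1 -> (A,1)->write 0,move L,goto A. Now: state=A, head=-1, tape[-2..2]=00000 (head:  ^)
Step 3: in state A at pos -1, read 0 -> (A,0)->write 1,move R,goto C. Now: state=C, head=0, tape[-2..2]=01000 (head:   ^)
Step 4: in state C at pos 0, read 0 -> (C,0)->write 1,move L,goto B. Now: state=B, head=-1, tape[-2..2]=01100 (head:  ^)

Answer: -1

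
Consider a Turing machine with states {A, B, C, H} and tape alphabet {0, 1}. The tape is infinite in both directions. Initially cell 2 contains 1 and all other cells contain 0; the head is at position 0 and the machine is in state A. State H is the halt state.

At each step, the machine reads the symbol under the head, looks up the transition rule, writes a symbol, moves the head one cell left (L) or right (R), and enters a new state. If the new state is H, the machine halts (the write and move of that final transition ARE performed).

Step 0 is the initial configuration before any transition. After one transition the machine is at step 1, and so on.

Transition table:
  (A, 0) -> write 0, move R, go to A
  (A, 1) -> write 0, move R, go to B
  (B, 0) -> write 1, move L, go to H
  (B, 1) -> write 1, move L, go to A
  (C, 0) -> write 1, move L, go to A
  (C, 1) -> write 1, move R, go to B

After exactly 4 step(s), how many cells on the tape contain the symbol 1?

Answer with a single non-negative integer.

Answer: 1

Derivation:
Step 1: in state A at pos 0, read 0 -> (A,0)->write 0,move R,goto A. Now: state=A, head=1, tape[-1..3]=00010 (head:   ^)
Step 2: in state A at pos 1, read 0 -> (A,0)->write 0,move R,goto A. Now: state=A, head=2, tape[-1..3]=00010 (head:    ^)
Step 3: in state A at pos 2, read 1 -> (A,1)->write 0,move R,goto B. Now: state=B, head=3, tape[-1..4]=000000 (head:     ^)
Step 4: in state B at pos 3, read 0 -> (B,0)->write 1,move L,goto H. Now: state=H, head=2, tape[-1..4]=000010 (head:    ^)
Cells containing 1 after step 4: {3} -> 1 cell(s)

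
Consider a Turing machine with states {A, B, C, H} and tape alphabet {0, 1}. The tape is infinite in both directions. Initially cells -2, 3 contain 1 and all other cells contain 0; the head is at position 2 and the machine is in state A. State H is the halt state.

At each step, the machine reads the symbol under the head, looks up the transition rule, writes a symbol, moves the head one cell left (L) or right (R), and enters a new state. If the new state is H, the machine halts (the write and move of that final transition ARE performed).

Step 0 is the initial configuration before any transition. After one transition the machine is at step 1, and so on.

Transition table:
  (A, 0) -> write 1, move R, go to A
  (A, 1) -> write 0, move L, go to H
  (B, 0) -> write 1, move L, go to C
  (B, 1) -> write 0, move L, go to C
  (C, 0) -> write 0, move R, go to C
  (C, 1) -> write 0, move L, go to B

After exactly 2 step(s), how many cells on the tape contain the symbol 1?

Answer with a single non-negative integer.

Step 1: in state A at pos 2, read 0 -> (A,0)->write 1,move R,goto A. Now: state=A, head=3, tape[-3..4]=01000110 (head:       ^)
Step 2: in state A at pos 3, read 1 -> (A,1)->write 0,move L,goto H. Now: state=H, head=2, tape[-3..4]=01000100 (head:      ^)
Cells containing 1 after step 2: {-2, 2} -> 2 cell(s)

Answer: 2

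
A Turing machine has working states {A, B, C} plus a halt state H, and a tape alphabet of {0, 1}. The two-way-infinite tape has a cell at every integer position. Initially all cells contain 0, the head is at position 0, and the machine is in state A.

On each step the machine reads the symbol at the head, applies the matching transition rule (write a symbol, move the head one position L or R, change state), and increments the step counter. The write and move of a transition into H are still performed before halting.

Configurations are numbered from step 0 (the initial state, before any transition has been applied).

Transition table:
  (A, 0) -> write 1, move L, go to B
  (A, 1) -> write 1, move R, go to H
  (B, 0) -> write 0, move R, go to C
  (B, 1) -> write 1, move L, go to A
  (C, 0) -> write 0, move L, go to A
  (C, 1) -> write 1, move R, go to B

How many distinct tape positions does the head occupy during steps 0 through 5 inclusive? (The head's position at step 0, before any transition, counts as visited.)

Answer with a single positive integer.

Step 1: in state A at pos 0, read 0 -> (A,0)->write 1,move L,goto B. Now: state=B, head=-1, tape[-2..1]=0010 (head:  ^)
Step 2: in state B at pos -1, read 0 -> (B,0)->write 0,move R,goto C. Now: state=C, head=0, tape[-2..1]=0010 (head:   ^)
Step 3: in state C at pos 0, read 1 -> (C,1)->write 1,move R,goto B. Now: state=B, head=1, tape[-2..2]=00100 (head:    ^)
Step 4: in state B at pos 1, read 0 -> (B,0)->write 0,move R,goto C. Now: state=C, head=2, tape[-2..3]=001000 (head:     ^)
Step 5: in state C at pos 2, read 0 -> (C,0)->write 0,move L,goto A. Now: state=A, head=1, tape[-2..3]=001000 (head:    ^)
Head positions at steps 0..5: starting at 0, distinct positions visited = {-1, 0, 1, 2} -> 4 position(s)

Answer: 4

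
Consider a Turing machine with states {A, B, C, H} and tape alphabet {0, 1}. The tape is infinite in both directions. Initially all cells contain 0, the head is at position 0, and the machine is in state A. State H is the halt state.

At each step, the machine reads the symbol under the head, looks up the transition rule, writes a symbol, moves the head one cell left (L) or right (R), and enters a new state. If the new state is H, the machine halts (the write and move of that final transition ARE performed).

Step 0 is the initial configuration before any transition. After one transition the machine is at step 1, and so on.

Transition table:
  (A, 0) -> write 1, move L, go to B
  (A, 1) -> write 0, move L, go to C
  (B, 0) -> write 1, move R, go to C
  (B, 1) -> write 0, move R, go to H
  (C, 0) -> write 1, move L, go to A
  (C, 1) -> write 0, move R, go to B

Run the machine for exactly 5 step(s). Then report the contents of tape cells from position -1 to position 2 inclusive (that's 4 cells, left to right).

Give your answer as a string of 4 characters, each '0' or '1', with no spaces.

Answer: 1011

Derivation:
Step 1: in state A at pos 0, read 0 -> (A,0)->write 1,move L,goto B. Now: state=B, head=-1, tape[-2..1]=0010 (head:  ^)
Step 2: in state B at pos -1, read 0 -> (B,0)->write 1,move R,goto C. Now: state=C, head=0, tape[-2..1]=0110 (head:   ^)
Step 3: in state C at pos 0, read 1 -> (C,1)->write 0,move R,goto B. Now: state=B, head=1, tape[-2..2]=01000 (head:    ^)
Step 4: in state B at pos 1, read 0 -> (B,0)->write 1,move R,goto C. Now: state=C, head=2, tape[-2..3]=010100 (head:     ^)
Step 5: in state C at pos 2, read 0 -> (C,0)->write 1,move L,goto A. Now: state=A, head=1, tape[-2..3]=010110 (head:    ^)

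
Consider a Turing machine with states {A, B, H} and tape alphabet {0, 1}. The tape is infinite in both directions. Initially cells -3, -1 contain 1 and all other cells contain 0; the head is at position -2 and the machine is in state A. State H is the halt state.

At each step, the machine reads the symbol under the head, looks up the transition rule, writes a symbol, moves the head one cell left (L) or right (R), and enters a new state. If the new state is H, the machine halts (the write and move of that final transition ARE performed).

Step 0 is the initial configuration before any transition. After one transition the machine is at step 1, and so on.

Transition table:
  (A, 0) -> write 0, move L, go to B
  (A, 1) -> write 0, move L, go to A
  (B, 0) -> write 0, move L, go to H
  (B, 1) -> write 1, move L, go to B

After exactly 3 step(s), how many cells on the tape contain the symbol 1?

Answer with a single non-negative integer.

Answer: 2

Derivation:
Step 1: in state A at pos -2, read 0 -> (A,0)->write 0,move L,goto B. Now: state=B, head=-3, tape[-4..0]=01010 (head:  ^)
Step 2: in state B at pos -3, read 1 -> (B,1)->write 1,move L,goto B. Now: state=B, head=-4, tape[-5..0]=001010 (head:  ^)
Step 3: in state B at pos -4, read 0 -> (B,0)->write 0,move L,goto H. Now: state=H, head=-5, tape[-6..0]=0001010 (head:  ^)
Cells containing 1 after step 3: {-3, -1} -> 2 cell(s)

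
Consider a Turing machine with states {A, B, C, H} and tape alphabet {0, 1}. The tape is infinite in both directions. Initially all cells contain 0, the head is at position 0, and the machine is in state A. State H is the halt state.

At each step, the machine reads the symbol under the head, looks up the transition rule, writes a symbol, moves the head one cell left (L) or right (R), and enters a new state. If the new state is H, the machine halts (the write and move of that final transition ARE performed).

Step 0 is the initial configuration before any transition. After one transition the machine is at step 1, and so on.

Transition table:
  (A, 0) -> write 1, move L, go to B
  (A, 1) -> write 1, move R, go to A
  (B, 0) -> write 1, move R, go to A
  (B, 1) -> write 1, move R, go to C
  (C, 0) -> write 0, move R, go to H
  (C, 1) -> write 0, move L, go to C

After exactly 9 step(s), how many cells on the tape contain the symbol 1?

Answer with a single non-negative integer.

Answer: 0

Derivation:
Step 1: in state A at pos 0, read 0 -> (A,0)->write 1,move L,goto B. Now: state=B, head=-1, tape[-2..1]=0010 (head:  ^)
Step 2: in state B at pos -1, read 0 -> (B,0)->write 1,move R,goto A. Now: state=A, head=0, tape[-2..1]=0110 (head:   ^)
Step 3: in state A at pos 0, read 1 -> (A,1)->write 1,move R,goto A. Now: state=A, head=1, tape[-2..2]=01100 (head:    ^)
Step 4: in state A at pos 1, read 0 -> (A,0)->write 1,move L,goto B. Now: state=B, head=0, tape[-2..2]=01110 (head:   ^)
Step 5: in state B at pos 0, read 1 -> (B,1)->write 1,move R,goto C. Now: state=C, head=1, tape[-2..2]=01110 (head:    ^)
Step 6: in state C at pos 1, read 1 -> (C,1)->write 0,move L,goto C. Now: state=C, head=0, tape[-2..2]=01100 (head:   ^)
Step 7: in state C at pos 0, read 1 -> (C,1)->write 0,move L,goto C. Now: state=C, head=-1, tape[-2..2]=01000 (head:  ^)
Step 8: in state C at pos -1, read 1 -> (C,1)->write 0,move L,goto C. Now: state=C, head=-2, tape[-3..2]=000000 (head:  ^)
Step 9: in state C at pos -2, read 0 -> (C,0)->write 0,move R,goto H. Now: state=H, head=-1, tape[-3..2]=000000 (head:   ^)
No cell contains 1 after step 9 -> 0 cell(s)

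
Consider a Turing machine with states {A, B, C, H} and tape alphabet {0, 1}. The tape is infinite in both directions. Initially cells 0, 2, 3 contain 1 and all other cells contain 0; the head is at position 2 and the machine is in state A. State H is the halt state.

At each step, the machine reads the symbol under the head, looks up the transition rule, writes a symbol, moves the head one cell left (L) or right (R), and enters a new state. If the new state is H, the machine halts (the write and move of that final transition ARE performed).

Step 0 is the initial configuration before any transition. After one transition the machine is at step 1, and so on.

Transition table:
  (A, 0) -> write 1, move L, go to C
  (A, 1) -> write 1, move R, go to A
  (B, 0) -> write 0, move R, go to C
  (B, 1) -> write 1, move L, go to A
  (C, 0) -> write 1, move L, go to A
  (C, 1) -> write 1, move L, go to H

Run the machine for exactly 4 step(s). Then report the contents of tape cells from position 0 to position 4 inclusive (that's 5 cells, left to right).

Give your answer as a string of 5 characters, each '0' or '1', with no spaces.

Answer: 10111

Derivation:
Step 1: in state A at pos 2, read 1 -> (A,1)->write 1,move R,goto A. Now: state=A, head=3, tape[-1..4]=010110 (head:     ^)
Step 2: in state A at pos 3, read 1 -> (A,1)->write 1,move R,goto A. Now: state=A, head=4, tape[-1..5]=0101100 (head:      ^)
Step 3: in state A at pos 4, read 0 -> (A,0)->write 1,move L,goto C. Now: state=C, head=3, tape[-1..5]=0101110 (head:     ^)
Step 4: in state C at pos 3, read 1 -> (C,1)->write 1,move L,goto H. Now: state=H, head=2, tape[-1..5]=0101110 (head:    ^)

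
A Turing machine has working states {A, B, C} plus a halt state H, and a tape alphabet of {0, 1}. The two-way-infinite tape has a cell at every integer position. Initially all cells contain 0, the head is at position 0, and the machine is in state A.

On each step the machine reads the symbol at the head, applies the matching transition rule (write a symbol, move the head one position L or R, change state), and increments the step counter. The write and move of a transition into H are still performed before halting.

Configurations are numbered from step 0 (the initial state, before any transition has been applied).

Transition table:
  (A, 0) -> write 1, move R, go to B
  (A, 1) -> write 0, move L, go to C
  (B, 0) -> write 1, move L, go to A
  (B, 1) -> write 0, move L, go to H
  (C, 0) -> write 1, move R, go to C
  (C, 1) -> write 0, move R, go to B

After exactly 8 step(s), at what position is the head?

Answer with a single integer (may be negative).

Step 1: in state A at pos 0, read 0 -> (A,0)->write 1,move R,goto B. Now: state=B, head=1, tape[-1..2]=0100 (head:   ^)
Step 2: in state B at pos 1, read 0 -> (B,0)->write 1,move L,goto A. Now: state=A, head=0, tape[-1..2]=0110 (head:  ^)
Step 3: in state A at pos 0, read 1 -> (A,1)->write 0,move L,goto C. Now: state=C, head=-1, tape[-2..2]=00010 (head:  ^)
Step 4: in state C at pos -1, read 0 -> (C,0)->write 1,move R,goto C. Now: state=C, head=0, tape[-2..2]=01010 (head:   ^)
Step 5: in state C at pos 0, read 0 -> (C,0)->write 1,move R,goto C. Now: state=C, head=1, tape[-2..2]=01110 (head:    ^)
Step 6: in state C at pos 1, read 1 -> (C,1)->write 0,move R,goto B. Now: state=B, head=2, tape[-2..3]=011000 (head:     ^)
Step 7: in state B at pos 2, read 0 -> (B,0)->write 1,move L,goto A. Now: state=A, head=1, tape[-2..3]=011010 (head:    ^)
Step 8: in state A at pos 1, read 0 -> (A,0)->write 1,move R,goto B. Now: state=B, head=2, tape[-2..3]=011110 (head:     ^)

Answer: 2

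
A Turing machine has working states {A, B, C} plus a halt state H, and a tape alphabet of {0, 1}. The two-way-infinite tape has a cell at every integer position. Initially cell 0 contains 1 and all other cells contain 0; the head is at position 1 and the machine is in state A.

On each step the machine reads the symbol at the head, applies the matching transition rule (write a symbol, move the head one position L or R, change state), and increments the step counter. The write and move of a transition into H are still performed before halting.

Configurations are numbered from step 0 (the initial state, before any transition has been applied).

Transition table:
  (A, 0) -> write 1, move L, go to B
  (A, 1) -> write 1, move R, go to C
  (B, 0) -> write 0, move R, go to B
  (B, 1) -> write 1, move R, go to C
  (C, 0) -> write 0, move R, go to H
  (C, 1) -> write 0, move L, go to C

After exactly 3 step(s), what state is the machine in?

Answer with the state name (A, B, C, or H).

Answer: C

Derivation:
Step 1: in state A at pos 1, read 0 -> (A,0)->write 1,move L,goto B. Now: state=B, head=0, tape[-1..2]=0110 (head:  ^)
Step 2: in state B at pos 0, read 1 -> (B,1)->write 1,move R,goto C. Now: state=C, head=1, tape[-1..2]=0110 (head:   ^)
Step 3: in state C at pos 1, read 1 -> (C,1)->write 0,move L,goto C. Now: state=C, head=0, tape[-1..2]=0100 (head:  ^)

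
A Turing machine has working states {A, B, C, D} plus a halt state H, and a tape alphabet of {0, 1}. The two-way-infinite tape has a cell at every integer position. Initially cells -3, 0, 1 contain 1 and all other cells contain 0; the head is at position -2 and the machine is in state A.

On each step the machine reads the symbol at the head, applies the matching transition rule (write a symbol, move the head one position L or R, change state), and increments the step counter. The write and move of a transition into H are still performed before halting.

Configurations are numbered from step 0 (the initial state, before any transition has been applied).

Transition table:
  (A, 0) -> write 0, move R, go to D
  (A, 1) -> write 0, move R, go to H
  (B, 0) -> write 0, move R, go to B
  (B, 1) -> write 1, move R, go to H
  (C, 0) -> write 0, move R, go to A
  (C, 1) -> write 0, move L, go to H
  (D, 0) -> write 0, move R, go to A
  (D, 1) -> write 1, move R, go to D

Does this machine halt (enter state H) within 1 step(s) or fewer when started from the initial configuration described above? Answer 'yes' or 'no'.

Answer: no

Derivation:
Step 1: in state A at pos -2, read 0 -> (A,0)->write 0,move R,goto D. Now: state=D, head=-1, tape[-4..2]=0100110 (head:    ^)
After 1 step(s): state = D (not H) -> not halted within 1 -> no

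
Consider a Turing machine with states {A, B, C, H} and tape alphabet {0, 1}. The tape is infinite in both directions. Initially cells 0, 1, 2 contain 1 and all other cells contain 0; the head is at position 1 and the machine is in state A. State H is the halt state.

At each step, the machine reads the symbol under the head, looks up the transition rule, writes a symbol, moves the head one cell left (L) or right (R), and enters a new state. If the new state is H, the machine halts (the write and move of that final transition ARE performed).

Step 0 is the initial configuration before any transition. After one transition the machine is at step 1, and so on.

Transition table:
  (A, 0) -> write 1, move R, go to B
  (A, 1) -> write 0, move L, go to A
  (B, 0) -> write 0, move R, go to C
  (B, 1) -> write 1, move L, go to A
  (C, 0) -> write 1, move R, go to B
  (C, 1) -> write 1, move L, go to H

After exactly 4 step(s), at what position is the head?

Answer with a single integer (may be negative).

Answer: 1

Derivation:
Step 1: in state A at pos 1, read 1 -> (A,1)->write 0,move L,goto A. Now: state=A, head=0, tape[-1..3]=01010 (head:  ^)
Step 2: in state A at pos 0, read 1 -> (A,1)->write 0,move L,goto A. Now: state=A, head=-1, tape[-2..3]=000010 (head:  ^)
Step 3: in state A at pos -1, read 0 -> (A,0)->write 1,move R,goto B. Now: state=B, head=0, tape[-2..3]=010010 (head:   ^)
Step 4: in state B at pos 0, read 0 -> (B,0)->write 0,move R,goto C. Now: state=C, head=1, tape[-2..3]=010010 (head:    ^)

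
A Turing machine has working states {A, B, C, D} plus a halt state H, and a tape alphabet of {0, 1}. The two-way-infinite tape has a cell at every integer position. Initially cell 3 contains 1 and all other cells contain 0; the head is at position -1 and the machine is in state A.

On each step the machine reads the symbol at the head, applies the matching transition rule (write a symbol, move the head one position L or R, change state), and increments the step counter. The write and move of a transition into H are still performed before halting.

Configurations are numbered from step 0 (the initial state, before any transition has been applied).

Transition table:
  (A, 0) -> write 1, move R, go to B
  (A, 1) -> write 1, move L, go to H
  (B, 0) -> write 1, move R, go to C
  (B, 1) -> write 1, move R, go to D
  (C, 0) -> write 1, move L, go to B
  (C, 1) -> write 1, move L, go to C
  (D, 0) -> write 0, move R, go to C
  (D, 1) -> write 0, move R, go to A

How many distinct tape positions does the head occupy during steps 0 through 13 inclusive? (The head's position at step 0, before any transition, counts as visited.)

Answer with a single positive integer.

Step 1: in state A at pos -1, read 0 -> (A,0)->write 1,move R,goto B. Now: state=B, head=0, tape[-2..4]=0100010 (head:   ^)
Step 2: in state B at pos 0, read 0 -> (B,0)->write 1,move R,goto C. Now: state=C, head=1, tape[-2..4]=0110010 (head:    ^)
Step 3: in state C at pos 1, read 0 -> (C,0)->write 1,move L,goto B. Now: state=B, head=0, tape[-2..4]=0111010 (head:   ^)
Step 4: in state B at pos 0, read 1 -> (B,1)->write 1,move R,goto D. Now: state=D, head=1, tape[-2..4]=0111010 (head:    ^)
Step 5: in state D at pos 1, read 1 -> (D,1)->write 0,move R,goto A. Now: state=A, head=2, tape[-2..4]=0110010 (head:     ^)
Step 6: in state A at pos 2, read 0 -> (A,0)->write 1,move R,goto B. Now: state=B, head=3, tape[-2..4]=0110110 (head:      ^)
Step 7: in state B at pos 3, read 1 -> (B,1)->write 1,move R,goto D. Now: state=D, head=4, tape[-2..5]=01101100 (head:       ^)
Step 8: in state D at pos 4, read 0 -> (D,0)->write 0,move R,goto C. Now: state=C, head=5, tape[-2..6]=011011000 (head:        ^)
Step 9: in state C at pos 5, read 0 -> (C,0)->write 1,move L,goto B. Now: state=B, head=4, tape[-2..6]=011011010 (head:       ^)
Step 10: in state B at pos 4, read 0 -> (B,0)->write 1,move R,goto C. Now: state=C, head=5, tape[-2..6]=011011110 (head:        ^)
Step 11: in state C at pos 5, read 1 -> (C,1)->write 1,move L,goto C. Now: state=C, head=4, tape[-2..6]=011011110 (head:       ^)
Step 12: in state C at pos 4, read 1 -> (C,1)->write 1,move L,goto C. Now: state=C, head=3, tape[-2..6]=011011110 (head:      ^)
Step 13: in state C at pos 3, read 1 -> (C,1)->write 1,move L,goto C. Now: state=C, head=2, tape[-2..6]=011011110 (head:     ^)
Head positions at steps 0..13: starting at -1, distinct positions visited = {-1, 0, 1, 2, 3, 4, 5} -> 7 position(s)

Answer: 7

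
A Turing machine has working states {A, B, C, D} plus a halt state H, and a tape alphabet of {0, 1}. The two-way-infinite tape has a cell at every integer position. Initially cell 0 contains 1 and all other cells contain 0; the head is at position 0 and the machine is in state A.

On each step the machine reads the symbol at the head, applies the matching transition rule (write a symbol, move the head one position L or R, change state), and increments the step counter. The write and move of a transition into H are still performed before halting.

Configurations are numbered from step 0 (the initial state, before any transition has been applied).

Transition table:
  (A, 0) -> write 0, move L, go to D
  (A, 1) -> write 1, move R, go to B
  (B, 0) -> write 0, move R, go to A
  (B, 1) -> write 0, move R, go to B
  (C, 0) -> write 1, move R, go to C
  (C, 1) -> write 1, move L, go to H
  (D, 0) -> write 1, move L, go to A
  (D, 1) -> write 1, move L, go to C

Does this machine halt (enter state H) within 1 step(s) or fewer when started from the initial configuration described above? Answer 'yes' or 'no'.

Step 1: in state A at pos 0, read 1 -> (A,1)->write 1,move R,goto B. Now: state=B, head=1, tape[-1..2]=0100 (head:   ^)
After 1 step(s): state = B (not H) -> not halted within 1 -> no

Answer: no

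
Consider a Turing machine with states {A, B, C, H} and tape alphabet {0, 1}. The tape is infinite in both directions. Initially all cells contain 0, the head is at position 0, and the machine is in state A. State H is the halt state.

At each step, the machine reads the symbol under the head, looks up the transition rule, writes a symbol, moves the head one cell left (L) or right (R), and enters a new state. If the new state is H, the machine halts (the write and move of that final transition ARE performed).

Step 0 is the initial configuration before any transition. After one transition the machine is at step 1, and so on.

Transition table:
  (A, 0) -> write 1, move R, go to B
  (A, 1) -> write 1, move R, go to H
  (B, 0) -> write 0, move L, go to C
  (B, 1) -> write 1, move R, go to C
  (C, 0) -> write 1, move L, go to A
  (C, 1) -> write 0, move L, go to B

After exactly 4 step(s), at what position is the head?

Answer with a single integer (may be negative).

Step 1: in state A at pos 0, read 0 -> (A,0)->write 1,move R,goto B. Now: state=B, head=1, tape[-1..2]=0100 (head:   ^)
Step 2: in state B at pos 1, read 0 -> (B,0)->write 0,move L,goto C. Now: state=C, head=0, tape[-1..2]=0100 (head:  ^)
Step 3: in state C at pos 0, read 1 -> (C,1)->write 0,move L,goto B. Now: state=B, head=-1, tape[-2..2]=00000 (head:  ^)
Step 4: in state B at pos -1, read 0 -> (B,0)->write 0,move L,goto C. Now: state=C, head=-2, tape[-3..2]=000000 (head:  ^)

Answer: -2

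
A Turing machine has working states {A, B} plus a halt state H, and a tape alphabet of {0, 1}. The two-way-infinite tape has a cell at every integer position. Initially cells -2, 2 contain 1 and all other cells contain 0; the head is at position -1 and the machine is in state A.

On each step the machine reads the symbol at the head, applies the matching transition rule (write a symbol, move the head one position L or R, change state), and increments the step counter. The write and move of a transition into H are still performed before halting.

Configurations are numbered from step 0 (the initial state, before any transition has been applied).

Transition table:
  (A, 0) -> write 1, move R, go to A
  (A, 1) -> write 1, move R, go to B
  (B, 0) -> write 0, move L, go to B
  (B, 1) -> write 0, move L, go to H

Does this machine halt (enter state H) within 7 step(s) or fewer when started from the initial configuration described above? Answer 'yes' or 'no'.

Answer: yes

Derivation:
Step 1: in state A at pos -1, read 0 -> (A,0)->write 1,move R,goto A. Now: state=A, head=0, tape[-3..3]=0110010 (head:    ^)
Step 2: in state A at pos 0, read 0 -> (A,0)->write 1,move R,goto A. Now: state=A, head=1, tape[-3..3]=0111010 (head:     ^)
Step 3: in state A at pos 1, read 0 -> (A,0)->write 1,move R,goto A. Now: state=A, head=2, tape[-3..3]=0111110 (head:      ^)
Step 4: in state A at pos 2, read 1 -> (A,1)->write 1,move R,goto B. Now: state=B, head=3, tape[-3..4]=01111100 (head:       ^)
Step 5: in state B at pos 3, read 0 -> (B,0)->write 0,move L,goto B. Now: state=B, head=2, tape[-3..4]=01111100 (head:      ^)
Step 6: in state B at pos 2, read 1 -> (B,1)->write 0,move L,goto H. Now: state=H, head=1, tape[-3..4]=01111000 (head:     ^)
State H reached at step 6; 6 <= 7 -> yes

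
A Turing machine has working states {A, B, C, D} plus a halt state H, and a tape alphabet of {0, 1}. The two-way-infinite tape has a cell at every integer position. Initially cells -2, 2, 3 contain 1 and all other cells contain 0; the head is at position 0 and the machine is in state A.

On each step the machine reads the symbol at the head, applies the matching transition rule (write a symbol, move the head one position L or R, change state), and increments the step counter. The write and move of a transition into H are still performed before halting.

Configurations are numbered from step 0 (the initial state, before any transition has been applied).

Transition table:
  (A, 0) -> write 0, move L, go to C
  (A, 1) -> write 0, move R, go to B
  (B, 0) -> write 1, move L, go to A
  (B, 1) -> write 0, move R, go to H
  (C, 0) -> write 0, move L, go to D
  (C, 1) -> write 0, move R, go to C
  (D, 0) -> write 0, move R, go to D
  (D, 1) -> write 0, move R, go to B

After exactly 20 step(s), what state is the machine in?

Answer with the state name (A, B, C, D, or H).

Answer: D

Derivation:
Step 1: in state A at pos 0, read 0 -> (A,0)->write 0,move L,goto C. Now: state=C, head=-1, tape[-3..4]=01000110 (head:   ^)
Step 2: in state C at pos -1, read 0 -> (C,0)->write 0,move L,goto D. Now: state=D, head=-2, tape[-3..4]=01000110 (head:  ^)
Step 3: in state D at pos -2, read 1 -> (D,1)->write 0,move R,goto B. Now: state=B, head=-1, tape[-3..4]=00000110 (head:   ^)
Step 4: in state B at pos -1, read 0 -> (B,0)->write 1,move L,goto A. Now: state=A, head=-2, tape[-3..4]=00100110 (head:  ^)
Step 5: in state A at pos -2, read 0 -> (A,0)->write 0,move L,goto C. Now: state=C, head=-3, tape[-4..4]=000100110 (head:  ^)
Step 6: in state C at pos -3, read 0 -> (C,0)->write 0,move L,goto D. Now: state=D, head=-4, tape[-5..4]=0000100110 (head:  ^)
Step 7: in state D at pos -4, read 0 -> (D,0)->write 0,move R,goto D. Now: state=D, head=-3, tape[-5..4]=0000100110 (head:   ^)
Step 8: in state D at pos -3, read 0 -> (D,0)->write 0,move R,goto D. Now: state=D, head=-2, tape[-5..4]=0000100110 (head:    ^)
Step 9: in state D at pos -2, read 0 -> (D,0)->write 0,move R,goto D. Now: state=D, head=-1, tape[-5..4]=0000100110 (head:     ^)
Step 10: in state D at pos -1, read 1 -> (D,1)->write 0,move R,goto B. Now: state=B, head=0, tape[-5..4]=0000000110 (head:      ^)
Step 11: in state B at pos 0, read 0 -> (B,0)->write 1,move L,goto A. Now: state=A, head=-1, tape[-5..4]=0000010110 (head:     ^)
Step 12: in state A at pos -1, read 0 -> (A,0)->write 0,move L,goto C. Now: state=C, head=-2, tape[-5..4]=0000010110 (head:    ^)
Step 13: in state C at pos -2, read 0 -> (C,0)->write 0,move L,goto D. Now: state=D, head=-3, tape[-5..4]=0000010110 (head:   ^)
Step 14: in state D at pos -3, read 0 -> (D,0)->write 0,move R,goto D. Now: state=D, head=-2, tape[-5..4]=0000010110 (head:    ^)
Step 15: in state D at pos -2, read 0 -> (D,0)->write 0,move R,goto D. Now: state=D, head=-1, tape[-5..4]=0000010110 (head:     ^)
Step 16: in state D at pos -1, read 0 -> (D,0)->write 0,move R,goto D. Now: state=D, head=0, tape[-5..4]=0000010110 (head:      ^)
Step 17: in state D at pos 0, read 1 -> (D,1)->write 0,move R,goto B. Now: state=B, head=1, tape[-5..4]=0000000110 (head:       ^)
Step 18: in state B at pos 1, read 0 -> (B,0)->write 1,move L,goto A. Now: state=A, head=0, tape[-5..4]=0000001110 (head:      ^)
Step 19: in state A at pos 0, read 0 -> (A,0)->write 0,move L,goto C. Now: state=C, head=-1, tape[-5..4]=0000001110 (head:     ^)
Step 20: in state C at pos -1, read 0 -> (C,0)->write 0,move L,goto D. Now: state=D, head=-2, tape[-5..4]=0000001110 (head:    ^)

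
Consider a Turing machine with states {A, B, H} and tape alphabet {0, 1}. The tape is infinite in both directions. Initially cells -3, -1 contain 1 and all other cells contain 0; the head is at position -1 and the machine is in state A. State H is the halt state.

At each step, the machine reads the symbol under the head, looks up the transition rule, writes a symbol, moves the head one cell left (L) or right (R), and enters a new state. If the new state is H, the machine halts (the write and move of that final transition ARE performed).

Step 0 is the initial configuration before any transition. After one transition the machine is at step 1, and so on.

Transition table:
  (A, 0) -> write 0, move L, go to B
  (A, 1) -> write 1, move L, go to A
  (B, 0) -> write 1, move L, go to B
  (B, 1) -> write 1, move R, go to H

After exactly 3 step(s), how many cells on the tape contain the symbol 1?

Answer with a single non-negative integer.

Answer: 2

Derivation:
Step 1: in state A at pos -1, read 1 -> (A,1)->write 1,move L,goto A. Now: state=A, head=-2, tape[-4..0]=01010 (head:   ^)
Step 2: in state A at pos -2, read 0 -> (A,0)->write 0,move L,goto B. Now: state=B, head=-3, tape[-4..0]=01010 (head:  ^)
Step 3: in state B at pos -3, read 1 -> (B,1)->write 1,move R,goto H. Now: state=H, head=-2, tape[-4..0]=01010 (head:   ^)
Cells containing 1 after step 3: {-3, -1} -> 2 cell(s)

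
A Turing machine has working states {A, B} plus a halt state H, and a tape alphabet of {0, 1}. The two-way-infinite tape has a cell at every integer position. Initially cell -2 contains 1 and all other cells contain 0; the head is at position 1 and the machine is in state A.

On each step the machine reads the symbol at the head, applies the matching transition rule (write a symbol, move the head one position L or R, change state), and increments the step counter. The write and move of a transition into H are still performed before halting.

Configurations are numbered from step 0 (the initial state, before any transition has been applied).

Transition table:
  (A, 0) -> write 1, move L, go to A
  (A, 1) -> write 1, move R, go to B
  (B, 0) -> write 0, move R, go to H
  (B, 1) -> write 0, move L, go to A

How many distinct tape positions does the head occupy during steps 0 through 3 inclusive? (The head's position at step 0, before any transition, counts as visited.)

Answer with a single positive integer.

Step 1: in state A at pos 1, read 0 -> (A,0)->write 1,move L,goto A. Now: state=A, head=0, tape[-3..2]=010010 (head:    ^)
Step 2: in state A at pos 0, read 0 -> (A,0)->write 1,move L,goto A. Now: state=A, head=-1, tape[-3..2]=010110 (head:   ^)
Step 3: in state A at pos -1, read 0 -> (A,0)->write 1,move L,goto A. Now: state=A, head=-2, tape[-3..2]=011110 (head:  ^)
Head positions at steps 0..3: starting at 1, distinct positions visited = {-2, -1, 0, 1} -> 4 position(s)

Answer: 4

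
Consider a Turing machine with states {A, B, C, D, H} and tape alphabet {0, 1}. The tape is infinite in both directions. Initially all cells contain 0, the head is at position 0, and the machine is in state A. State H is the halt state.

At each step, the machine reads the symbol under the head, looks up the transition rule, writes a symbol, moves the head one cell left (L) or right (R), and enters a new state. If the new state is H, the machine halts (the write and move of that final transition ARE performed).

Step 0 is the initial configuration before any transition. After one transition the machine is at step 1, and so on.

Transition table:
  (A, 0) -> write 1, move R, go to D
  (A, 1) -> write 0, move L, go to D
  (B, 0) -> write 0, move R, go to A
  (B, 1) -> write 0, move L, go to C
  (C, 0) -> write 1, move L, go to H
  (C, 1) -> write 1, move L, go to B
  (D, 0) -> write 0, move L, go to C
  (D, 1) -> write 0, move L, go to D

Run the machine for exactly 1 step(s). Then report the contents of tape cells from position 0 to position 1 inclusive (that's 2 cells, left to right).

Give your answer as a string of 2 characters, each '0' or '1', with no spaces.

Answer: 10

Derivation:
Step 1: in state A at pos 0, read 0 -> (A,0)->write 1,move R,goto D. Now: state=D, head=1, tape[-1..2]=0100 (head:   ^)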